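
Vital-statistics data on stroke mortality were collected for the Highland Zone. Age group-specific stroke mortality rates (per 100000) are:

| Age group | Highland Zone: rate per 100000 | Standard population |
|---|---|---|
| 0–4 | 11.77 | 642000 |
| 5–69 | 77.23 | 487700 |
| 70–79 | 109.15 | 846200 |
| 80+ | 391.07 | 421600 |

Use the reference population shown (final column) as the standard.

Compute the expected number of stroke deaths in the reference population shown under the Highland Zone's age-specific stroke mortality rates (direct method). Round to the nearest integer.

Expected stroke deaths = Σ (standard pop × age-specific rate ÷ 100000)
= 642000×11.77/100000 + 487700×77.23/100000 + 846200×109.15/100000 + 421600×391.07/100000
= 75.56 + 376.65 + 923.63 + 1648.75 = 3024.59.

3025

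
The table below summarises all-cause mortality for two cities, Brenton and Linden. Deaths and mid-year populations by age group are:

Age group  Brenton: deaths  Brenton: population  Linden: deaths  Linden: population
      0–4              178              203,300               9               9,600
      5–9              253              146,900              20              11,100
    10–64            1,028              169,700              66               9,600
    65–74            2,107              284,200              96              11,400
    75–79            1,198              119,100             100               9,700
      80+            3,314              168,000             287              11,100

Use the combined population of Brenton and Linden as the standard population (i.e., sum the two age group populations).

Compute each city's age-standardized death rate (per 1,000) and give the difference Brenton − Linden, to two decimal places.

Age-specific rates per 1,000 for Brenton: 0.876, 1.722, 6.058, 7.414, 10.059, 19.726.
For Linden: 0.938, 1.802, 6.875, 8.421, 10.309, 25.856.
Combined standard total = 1,153,700; weights = 0.1845, 0.1370, 0.1554, 0.2562, 0.1116, 0.1552.
Brenton: 0.1845×0.876 + 0.1370×1.722 + 0.1554×6.058 + 0.2562×7.414 + 0.1116×10.059 + 0.1552×19.726 = 7.4237 per 1,000.
Linden: 0.1845×0.938 + 0.1370×1.802 + 0.1554×6.875 + 0.2562×8.421 + 0.1116×10.309 + 0.1552×25.856 = 8.8107 per 1,000.
Difference = 7.4237 − 8.8107 = -1.3869.

-1.39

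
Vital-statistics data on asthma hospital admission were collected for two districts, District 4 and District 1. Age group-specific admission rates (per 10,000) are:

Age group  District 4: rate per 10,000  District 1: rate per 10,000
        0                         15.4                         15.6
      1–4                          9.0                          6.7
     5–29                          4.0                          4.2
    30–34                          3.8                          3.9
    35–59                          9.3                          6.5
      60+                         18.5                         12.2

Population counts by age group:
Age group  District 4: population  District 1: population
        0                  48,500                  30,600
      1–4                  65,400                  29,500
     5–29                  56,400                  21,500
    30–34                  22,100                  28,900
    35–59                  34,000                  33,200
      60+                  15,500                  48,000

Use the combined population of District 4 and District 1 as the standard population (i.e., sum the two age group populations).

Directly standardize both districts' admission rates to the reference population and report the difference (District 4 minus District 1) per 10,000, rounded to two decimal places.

Combined standard total = 433,600; weights = 0.1824, 0.2189, 0.1797, 0.1176, 0.1550, 0.1464.
District 4: 0.1824×15.4 + 0.2189×9.0 + 0.1797×4.0 + 0.1176×3.8 + 0.1550×9.3 + 0.1464×18.5 = 10.0954 per 10,000.
District 1: 0.1824×15.6 + 0.2189×6.7 + 0.1797×4.2 + 0.1176×3.9 + 0.1550×6.5 + 0.1464×12.2 = 8.3196 per 10,000.
Difference = 10.0954 − 8.3196 = 1.7758.

1.78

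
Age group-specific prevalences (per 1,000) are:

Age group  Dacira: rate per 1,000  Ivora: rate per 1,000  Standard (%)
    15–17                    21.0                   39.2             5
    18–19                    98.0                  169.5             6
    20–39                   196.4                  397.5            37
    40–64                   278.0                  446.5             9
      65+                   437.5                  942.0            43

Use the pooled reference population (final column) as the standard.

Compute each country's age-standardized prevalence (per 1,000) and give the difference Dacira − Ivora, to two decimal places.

Standard weights: 0.05, 0.06, 0.37, 0.09, 0.43.
Dacira: 0.0500×21.0 + 0.0600×98.0 + 0.3700×196.4 + 0.0900×278.0 + 0.4300×437.5 = 292.7430 per 1,000.
Ivora: 0.0500×39.2 + 0.0600×169.5 + 0.3700×397.5 + 0.0900×446.5 + 0.4300×942.0 = 604.4500 per 1,000.
Difference = 292.7430 − 604.4500 = -311.7070.

-311.71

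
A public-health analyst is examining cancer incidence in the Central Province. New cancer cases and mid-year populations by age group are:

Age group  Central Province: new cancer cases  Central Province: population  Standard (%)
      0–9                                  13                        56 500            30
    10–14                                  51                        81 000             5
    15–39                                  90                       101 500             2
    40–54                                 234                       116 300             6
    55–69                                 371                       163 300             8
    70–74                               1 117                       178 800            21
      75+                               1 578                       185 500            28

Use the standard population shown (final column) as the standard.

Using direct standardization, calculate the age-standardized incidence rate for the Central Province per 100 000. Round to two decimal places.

Age-specific rates per 100 000 for the Central Province: 23.01, 62.96, 88.67, 201.20, 227.19, 624.72, 850.67.
Standard weights: 0.30, 0.05, 0.02, 0.06, 0.08, 0.21, 0.28.
Standardized rate: 0.3000×23.01 + 0.0500×62.96 + 0.0200×88.67 + 0.0600×201.20 + 0.0800×227.19 + 0.2100×624.72 + 0.2800×850.67 = 411.4515 per 100 000.

411.45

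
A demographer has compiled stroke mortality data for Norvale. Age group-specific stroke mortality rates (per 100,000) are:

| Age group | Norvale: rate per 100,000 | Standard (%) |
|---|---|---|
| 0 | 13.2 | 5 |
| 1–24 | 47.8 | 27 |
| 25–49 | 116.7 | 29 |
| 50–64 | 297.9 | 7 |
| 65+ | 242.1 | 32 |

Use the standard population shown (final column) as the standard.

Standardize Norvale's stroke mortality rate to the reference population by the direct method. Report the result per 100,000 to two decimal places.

145.73

Standard weights: 0.05, 0.27, 0.29, 0.07, 0.32.
Standardized rate: 0.0500×13.2 + 0.2700×47.8 + 0.2900×116.7 + 0.0700×297.9 + 0.3200×242.1 = 145.7340 per 100,000.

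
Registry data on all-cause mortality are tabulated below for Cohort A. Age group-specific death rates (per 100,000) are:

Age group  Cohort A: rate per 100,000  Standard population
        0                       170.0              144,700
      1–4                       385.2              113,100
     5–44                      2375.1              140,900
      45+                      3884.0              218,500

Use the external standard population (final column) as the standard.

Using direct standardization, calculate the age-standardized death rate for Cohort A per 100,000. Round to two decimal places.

2027.66

Standard total = 617,200; weights = 0.2344, 0.1832, 0.2283, 0.3540.
Standardized rate: 0.2344×170.0 + 0.1832×385.2 + 0.2283×2375.1 + 0.3540×3884.0 = 2027.6583 per 100,000.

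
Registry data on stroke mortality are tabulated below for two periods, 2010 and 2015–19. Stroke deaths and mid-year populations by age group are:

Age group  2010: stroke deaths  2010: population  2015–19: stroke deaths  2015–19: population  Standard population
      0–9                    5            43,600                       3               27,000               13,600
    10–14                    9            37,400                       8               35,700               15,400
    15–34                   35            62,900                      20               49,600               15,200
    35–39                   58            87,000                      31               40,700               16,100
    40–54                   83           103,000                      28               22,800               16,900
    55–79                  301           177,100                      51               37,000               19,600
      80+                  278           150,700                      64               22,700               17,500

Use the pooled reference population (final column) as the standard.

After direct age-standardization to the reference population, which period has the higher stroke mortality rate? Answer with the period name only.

2015–19

Age-specific rates per 100,000 for 2010: 11.47, 24.06, 55.64, 66.67, 80.58, 169.96, 184.47.
For 2015–19: 11.11, 22.41, 40.32, 76.17, 122.81, 137.84, 281.94.
Standard total = 114,300; weights = 0.1190, 0.1347, 0.1330, 0.1409, 0.1479, 0.1715, 0.1531.
2010: 0.1190×11.47 + 0.1347×24.06 + 0.1330×55.64 + 0.1409×66.67 + 0.1479×80.58 + 0.1715×169.96 + 0.1531×184.47 = 90.7000 per 100,000.
2015–19: 0.1190×11.11 + 0.1347×22.41 + 0.1330×40.32 + 0.1409×76.17 + 0.1479×122.81 + 0.1715×137.84 + 0.1531×281.94 = 105.3927 per 100,000.
The crude rates (116.22 vs 87.05) would put 2010 higher, but that reflects its age composition; once standardized to a common age structure, 2015–19 has the higher underlying rate.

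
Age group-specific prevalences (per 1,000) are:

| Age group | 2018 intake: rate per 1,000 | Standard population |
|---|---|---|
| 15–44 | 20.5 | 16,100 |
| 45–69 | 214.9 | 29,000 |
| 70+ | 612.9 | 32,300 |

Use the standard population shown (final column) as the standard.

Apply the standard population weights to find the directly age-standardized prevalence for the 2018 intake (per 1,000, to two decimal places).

Standard total = 77,400; weights = 0.2080, 0.3747, 0.4173.
Standardized rate: 0.2080×20.5 + 0.3747×214.9 + 0.4173×612.9 = 340.5532 per 1,000.

340.55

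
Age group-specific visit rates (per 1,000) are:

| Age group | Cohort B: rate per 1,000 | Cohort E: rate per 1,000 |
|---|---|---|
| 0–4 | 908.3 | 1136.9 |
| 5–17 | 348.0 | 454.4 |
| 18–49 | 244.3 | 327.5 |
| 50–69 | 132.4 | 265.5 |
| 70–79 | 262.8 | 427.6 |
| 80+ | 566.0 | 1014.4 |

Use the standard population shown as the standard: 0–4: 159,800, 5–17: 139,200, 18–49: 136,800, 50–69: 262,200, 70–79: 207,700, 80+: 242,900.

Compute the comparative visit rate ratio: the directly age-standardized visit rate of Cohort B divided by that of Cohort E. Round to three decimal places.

Standard total = 1,148,600; weights = 0.1391, 0.1212, 0.1191, 0.2283, 0.1808, 0.2115.
Cohort B: 0.1391×908.3 + 0.1212×348.0 + 0.1191×244.3 + 0.2283×132.4 + 0.1808×262.8 + 0.2115×566.0 = 395.0796 per 1,000.
Cohort E: 0.1391×1136.9 + 0.1212×454.4 + 0.1191×327.5 + 0.2283×265.5 + 0.1808×427.6 + 0.2115×1014.4 = 604.6974 per 1,000.
Ratio = 395.0796 ÷ 604.6974 = 0.65335.

0.653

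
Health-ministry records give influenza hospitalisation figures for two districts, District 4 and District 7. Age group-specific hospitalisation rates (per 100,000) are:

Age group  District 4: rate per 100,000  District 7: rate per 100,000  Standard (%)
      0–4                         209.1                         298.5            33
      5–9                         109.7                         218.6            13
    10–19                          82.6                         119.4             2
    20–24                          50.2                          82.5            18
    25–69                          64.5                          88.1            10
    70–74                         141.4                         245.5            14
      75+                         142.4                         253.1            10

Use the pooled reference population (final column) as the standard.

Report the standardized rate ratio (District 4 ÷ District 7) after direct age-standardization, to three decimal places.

Standard weights: 0.33, 0.13, 0.02, 0.18, 0.10, 0.14, 0.10.
District 4: 0.3300×209.1 + 0.1300×109.7 + 0.0200×82.6 + 0.1800×50.2 + 0.1000×64.5 + 0.1400×141.4 + 0.1000×142.4 = 134.4380 per 100,000.
District 7: 0.3300×298.5 + 0.1300×218.6 + 0.0200×119.4 + 0.1800×82.5 + 0.1000×88.1 + 0.1400×245.5 + 0.1000×253.1 = 212.6510 per 100,000.
Ratio = 134.4380 ÷ 212.6510 = 0.63220.

0.632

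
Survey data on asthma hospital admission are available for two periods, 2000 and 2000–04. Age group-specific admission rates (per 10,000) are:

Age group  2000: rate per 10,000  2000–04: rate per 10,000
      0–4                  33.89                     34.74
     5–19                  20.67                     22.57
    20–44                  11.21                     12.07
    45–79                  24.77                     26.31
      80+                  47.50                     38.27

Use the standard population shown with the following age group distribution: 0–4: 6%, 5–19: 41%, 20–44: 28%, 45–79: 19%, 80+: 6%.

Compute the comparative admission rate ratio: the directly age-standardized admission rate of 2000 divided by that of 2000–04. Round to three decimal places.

0.963

Standard weights: 0.06, 0.41, 0.28, 0.19, 0.06.
2000: 0.0600×33.89 + 0.4100×20.67 + 0.2800×11.21 + 0.1900×24.77 + 0.0600×47.50 = 21.2032 per 10,000.
2000–04: 0.0600×34.74 + 0.4100×22.57 + 0.2800×12.07 + 0.1900×26.31 + 0.0600×38.27 = 22.0128 per 10,000.
Ratio = 21.2032 ÷ 22.0128 = 0.96322.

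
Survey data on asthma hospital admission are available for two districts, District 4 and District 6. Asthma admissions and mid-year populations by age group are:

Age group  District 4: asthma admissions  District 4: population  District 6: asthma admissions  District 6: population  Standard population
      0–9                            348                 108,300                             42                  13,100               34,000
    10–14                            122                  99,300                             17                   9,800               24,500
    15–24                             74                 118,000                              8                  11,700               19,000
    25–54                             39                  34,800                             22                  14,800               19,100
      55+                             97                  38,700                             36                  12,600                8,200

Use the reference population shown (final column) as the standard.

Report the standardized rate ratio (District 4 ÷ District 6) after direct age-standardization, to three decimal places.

Age-specific rates per 10,000 for District 4: 32.13, 12.29, 6.27, 11.21, 25.06.
For District 6: 32.06, 17.35, 6.84, 14.86, 28.57.
Standard total = 104,800; weights = 0.3244, 0.2338, 0.1813, 0.1823, 0.0782.
District 4: 0.3244×32.13 + 0.2338×12.29 + 0.1813×6.27 + 0.1823×11.21 + 0.0782×25.06 = 18.4376 per 10,000.
District 6: 0.3244×32.06 + 0.2338×17.35 + 0.1813×6.84 + 0.1823×14.86 + 0.0782×28.57 = 20.6412 per 10,000.
Ratio = 18.4376 ÷ 20.6412 = 0.89324.

0.893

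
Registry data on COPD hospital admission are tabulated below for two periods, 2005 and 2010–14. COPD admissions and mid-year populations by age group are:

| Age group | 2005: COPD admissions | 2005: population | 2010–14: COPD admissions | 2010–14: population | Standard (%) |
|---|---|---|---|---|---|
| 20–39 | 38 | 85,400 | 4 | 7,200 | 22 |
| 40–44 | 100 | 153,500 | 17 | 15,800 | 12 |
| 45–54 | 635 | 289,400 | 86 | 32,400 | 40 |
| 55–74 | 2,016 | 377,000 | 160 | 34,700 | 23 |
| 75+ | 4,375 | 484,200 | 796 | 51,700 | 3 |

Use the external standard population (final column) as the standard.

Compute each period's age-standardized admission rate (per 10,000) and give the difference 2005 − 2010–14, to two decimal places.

Age-specific rates per 10,000 for 2005: 4.45, 6.51, 21.94, 53.47, 90.36.
For 2010–14: 5.56, 10.76, 26.54, 46.11, 153.97.
Standard weights: 0.22, 0.12, 0.40, 0.23, 0.03.
2005: 0.2200×4.45 + 0.1200×6.51 + 0.4000×21.94 + 0.2300×53.47 + 0.0300×90.36 = 25.5473 per 10,000.
2010–14: 0.2200×5.56 + 0.1200×10.76 + 0.4000×26.54 + 0.2300×46.11 + 0.0300×153.97 = 28.3548 per 10,000.
Difference = 25.5473 − 28.3548 = -2.8075.

-2.81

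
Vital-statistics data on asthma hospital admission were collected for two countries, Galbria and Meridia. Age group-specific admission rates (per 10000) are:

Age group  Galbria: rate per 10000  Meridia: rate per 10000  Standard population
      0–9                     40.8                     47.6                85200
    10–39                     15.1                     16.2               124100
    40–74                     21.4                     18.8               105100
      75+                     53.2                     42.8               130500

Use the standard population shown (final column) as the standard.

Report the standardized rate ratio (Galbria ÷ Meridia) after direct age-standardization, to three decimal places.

1.067

Standard total = 444900; weights = 0.1915, 0.2789, 0.2362, 0.2933.
Galbria: 0.1915×40.8 + 0.2789×15.1 + 0.2362×21.4 + 0.2933×53.2 = 32.6856 per 10000.
Meridia: 0.1915×47.6 + 0.2789×16.2 + 0.2362×18.8 + 0.2933×42.8 = 30.6298 per 10000.
Ratio = 32.6856 ÷ 30.6298 = 1.06711.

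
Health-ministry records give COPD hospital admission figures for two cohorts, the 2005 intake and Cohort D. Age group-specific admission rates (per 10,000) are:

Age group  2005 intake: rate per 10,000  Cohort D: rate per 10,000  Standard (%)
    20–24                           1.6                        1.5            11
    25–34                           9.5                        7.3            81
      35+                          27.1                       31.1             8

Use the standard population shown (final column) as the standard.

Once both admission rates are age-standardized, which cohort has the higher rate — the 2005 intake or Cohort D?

2005 intake

Standard weights: 0.11, 0.81, 0.08.
The 2005 intake: 0.1100×1.6 + 0.8100×9.5 + 0.0800×27.1 = 10.0390 per 10,000.
Cohort D: 0.1100×1.5 + 0.8100×7.3 + 0.0800×31.1 = 8.5660 per 10,000.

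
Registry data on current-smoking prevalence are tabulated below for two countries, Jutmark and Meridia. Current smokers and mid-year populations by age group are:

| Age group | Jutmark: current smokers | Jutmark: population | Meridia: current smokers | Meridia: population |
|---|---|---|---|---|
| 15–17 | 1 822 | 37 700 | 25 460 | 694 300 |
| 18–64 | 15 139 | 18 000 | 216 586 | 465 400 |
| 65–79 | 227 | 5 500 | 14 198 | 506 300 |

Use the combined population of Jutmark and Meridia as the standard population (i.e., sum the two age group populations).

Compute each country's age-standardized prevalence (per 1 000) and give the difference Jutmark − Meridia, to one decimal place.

114.0

Age-specific rates per 1 000 for Jutmark: 48.329, 841.056, 41.273.
For Meridia: 36.670, 465.376, 28.043.
Combined standard total = 1 727 200; weights = 0.4238, 0.2799, 0.2963.
Jutmark: 0.4238×48.329 + 0.2799×841.056 + 0.2963×41.273 = 268.1024 per 1 000.
Meridia: 0.4238×36.670 + 0.2799×465.376 + 0.2963×28.043 = 154.0977 per 1 000.
Difference = 268.1024 − 154.0977 = 114.0047.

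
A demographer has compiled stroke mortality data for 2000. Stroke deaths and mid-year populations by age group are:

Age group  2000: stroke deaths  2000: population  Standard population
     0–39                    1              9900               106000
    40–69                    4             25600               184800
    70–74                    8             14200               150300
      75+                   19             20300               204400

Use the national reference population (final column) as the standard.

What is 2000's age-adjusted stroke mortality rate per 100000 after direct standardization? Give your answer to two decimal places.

Age-specific rates per 100000 for 2000: 10.10, 15.62, 56.34, 93.60.
Standard total = 645500; weights = 0.1642, 0.2863, 0.2328, 0.3167.
Standardized rate: 0.1642×10.10 + 0.2863×15.62 + 0.2328×56.34 + 0.3167×93.60 = 48.8874 per 100000.

48.89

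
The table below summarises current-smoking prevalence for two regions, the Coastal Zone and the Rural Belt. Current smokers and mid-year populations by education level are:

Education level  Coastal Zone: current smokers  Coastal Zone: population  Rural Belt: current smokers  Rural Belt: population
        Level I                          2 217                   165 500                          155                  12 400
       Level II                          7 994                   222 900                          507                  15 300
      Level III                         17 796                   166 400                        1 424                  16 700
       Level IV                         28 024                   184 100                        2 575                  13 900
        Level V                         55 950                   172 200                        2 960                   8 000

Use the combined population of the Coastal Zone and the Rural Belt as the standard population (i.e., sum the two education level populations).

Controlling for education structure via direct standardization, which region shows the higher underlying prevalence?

Rural Belt

Education-specific rates per 1 000 for the Coastal Zone: 13.396, 35.864, 106.947, 152.222, 324.913.
For the Rural Belt: 12.500, 33.137, 85.269, 185.252, 370.000.
Combined standard total = 977 400; weights = 0.1820, 0.2437, 0.1873, 0.2026, 0.1844.
The Coastal Zone: 0.1820×13.396 + 0.2437×35.864 + 0.1873×106.947 + 0.2026×152.222 + 0.1844×324.913 = 121.9532 per 1 000.
The Rural Belt: 0.1820×12.500 + 0.2437×33.137 + 0.1873×85.269 + 0.2026×185.252 + 0.1844×370.000 = 132.0685 per 1 000.
The crude rates (122.91 vs 114.95) would put the Coastal Zone higher, but that reflects its education composition; once standardized to a common education structure, the Rural Belt has the higher underlying rate.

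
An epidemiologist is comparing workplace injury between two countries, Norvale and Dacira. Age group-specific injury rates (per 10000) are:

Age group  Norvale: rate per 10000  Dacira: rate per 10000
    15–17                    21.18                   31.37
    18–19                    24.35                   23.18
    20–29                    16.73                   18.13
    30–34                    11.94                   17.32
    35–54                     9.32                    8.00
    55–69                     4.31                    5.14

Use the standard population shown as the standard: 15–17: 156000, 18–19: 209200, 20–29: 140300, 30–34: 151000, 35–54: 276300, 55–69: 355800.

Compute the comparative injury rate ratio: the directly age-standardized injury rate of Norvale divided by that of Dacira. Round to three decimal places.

Standard total = 1288600; weights = 0.1211, 0.1623, 0.1089, 0.1172, 0.2144, 0.2761.
Norvale: 0.1211×21.18 + 0.1623×24.35 + 0.1089×16.73 + 0.1172×11.94 + 0.2144×9.32 + 0.2761×4.31 = 12.9263 per 10000.
Dacira: 0.1211×31.37 + 0.1623×23.18 + 0.1089×18.13 + 0.1172×17.32 + 0.2144×8.00 + 0.2761×5.14 = 14.6990 per 10000.
Ratio = 12.9263 ÷ 14.6990 = 0.87940.

0.879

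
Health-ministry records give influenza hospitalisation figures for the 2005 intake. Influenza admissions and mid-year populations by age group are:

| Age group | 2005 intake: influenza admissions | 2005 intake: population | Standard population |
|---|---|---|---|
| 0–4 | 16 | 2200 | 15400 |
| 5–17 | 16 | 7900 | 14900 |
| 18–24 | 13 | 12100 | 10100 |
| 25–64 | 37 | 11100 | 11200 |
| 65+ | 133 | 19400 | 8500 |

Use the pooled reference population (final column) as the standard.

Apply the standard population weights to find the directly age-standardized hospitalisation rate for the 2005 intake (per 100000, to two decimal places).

413.70

Age-specific rates per 100000 for the 2005 intake: 727.27, 202.53, 107.44, 333.33, 685.57.
Standard total = 60100; weights = 0.2562, 0.2479, 0.1681, 0.1864, 0.1414.
Standardized rate: 0.2562×727.27 + 0.2479×202.53 + 0.1681×107.44 + 0.1864×333.33 + 0.1414×685.57 = 413.7021 per 100000.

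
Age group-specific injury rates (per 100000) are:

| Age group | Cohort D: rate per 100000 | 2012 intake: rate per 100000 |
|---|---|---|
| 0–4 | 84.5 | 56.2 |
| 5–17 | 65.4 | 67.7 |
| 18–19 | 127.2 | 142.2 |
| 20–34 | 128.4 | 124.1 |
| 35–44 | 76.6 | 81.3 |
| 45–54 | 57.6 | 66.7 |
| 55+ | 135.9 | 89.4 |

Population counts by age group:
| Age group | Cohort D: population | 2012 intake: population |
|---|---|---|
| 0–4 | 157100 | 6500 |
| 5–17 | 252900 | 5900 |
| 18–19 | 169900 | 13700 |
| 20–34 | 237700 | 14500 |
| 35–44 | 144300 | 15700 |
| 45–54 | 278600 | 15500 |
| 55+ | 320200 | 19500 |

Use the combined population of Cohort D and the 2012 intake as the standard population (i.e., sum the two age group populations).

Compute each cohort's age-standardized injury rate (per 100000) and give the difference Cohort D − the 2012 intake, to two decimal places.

Combined standard total = 1652000; weights = 0.0990, 0.1567, 0.1111, 0.1527, 0.0969, 0.1780, 0.2056.
Cohort D: 0.0990×84.5 + 0.1567×65.4 + 0.1111×127.2 + 0.1527×128.4 + 0.0969×76.6 + 0.1780×57.6 + 0.2056×135.9 = 97.9706 per 100000.
The 2012 intake: 0.0990×56.2 + 0.1567×67.7 + 0.1111×142.2 + 0.1527×124.1 + 0.0969×81.3 + 0.1780×66.7 + 0.2056×89.4 = 89.0525 per 100000.
Difference = 97.9706 − 89.0525 = 8.9182.

8.92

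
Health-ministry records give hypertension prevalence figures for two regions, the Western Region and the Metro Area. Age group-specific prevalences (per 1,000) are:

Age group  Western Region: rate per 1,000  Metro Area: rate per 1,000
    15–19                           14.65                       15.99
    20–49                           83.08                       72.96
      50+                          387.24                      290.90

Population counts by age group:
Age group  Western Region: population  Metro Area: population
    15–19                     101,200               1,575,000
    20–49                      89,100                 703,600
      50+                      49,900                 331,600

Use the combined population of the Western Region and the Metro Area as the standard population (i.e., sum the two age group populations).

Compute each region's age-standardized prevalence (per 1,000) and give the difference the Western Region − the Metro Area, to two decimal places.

14.92

Combined standard total = 2,850,400; weights = 0.5881, 0.2781, 0.1338.
The Western Region: 0.5881×14.65 + 0.2781×83.08 + 0.1338×387.24 = 83.5482 per 1,000.
The Metro Area: 0.5881×15.99 + 0.2781×72.96 + 0.1338×290.90 = 68.6276 per 1,000.
Difference = 83.5482 − 68.6276 = 14.9206.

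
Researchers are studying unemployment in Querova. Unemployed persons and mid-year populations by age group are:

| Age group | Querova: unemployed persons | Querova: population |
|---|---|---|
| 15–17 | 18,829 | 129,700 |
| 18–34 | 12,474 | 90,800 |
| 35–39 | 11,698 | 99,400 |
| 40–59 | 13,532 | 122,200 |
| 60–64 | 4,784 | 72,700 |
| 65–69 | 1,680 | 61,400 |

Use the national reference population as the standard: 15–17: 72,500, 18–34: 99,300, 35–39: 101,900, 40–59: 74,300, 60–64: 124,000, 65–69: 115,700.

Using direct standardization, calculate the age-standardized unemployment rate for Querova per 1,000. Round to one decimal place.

Age-specific rates per 1,000 for Querova: 145.173, 137.379, 117.686, 110.736, 65.805, 27.362.
Standard total = 587,700; weights = 0.1234, 0.1690, 0.1734, 0.1264, 0.2110, 0.1969.
Standardized rate: 0.1234×145.173 + 0.1690×137.379 + 0.1734×117.686 + 0.1264×110.736 + 0.2110×65.805 + 0.1969×27.362 = 94.7971 per 1,000.

94.8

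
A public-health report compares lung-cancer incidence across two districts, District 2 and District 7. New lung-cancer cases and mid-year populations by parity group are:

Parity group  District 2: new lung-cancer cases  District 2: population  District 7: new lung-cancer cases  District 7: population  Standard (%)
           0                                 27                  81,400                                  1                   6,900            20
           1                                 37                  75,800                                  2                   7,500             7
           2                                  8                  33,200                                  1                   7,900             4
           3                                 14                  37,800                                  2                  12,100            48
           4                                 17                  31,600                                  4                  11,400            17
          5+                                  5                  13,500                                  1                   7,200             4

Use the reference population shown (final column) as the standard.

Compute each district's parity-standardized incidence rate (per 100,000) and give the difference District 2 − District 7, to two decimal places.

Parity-specific rates per 100,000 for District 2: 33.17, 48.81, 24.10, 37.04, 53.80, 37.04.
For District 7: 14.49, 26.67, 12.66, 16.53, 35.09, 13.89.
Standard weights: 0.20, 0.07, 0.04, 0.48, 0.17, 0.04.
District 2: 0.2000×33.17 + 0.0700×48.81 + 0.0400×24.10 + 0.4800×37.04 + 0.1700×53.80 + 0.0400×37.04 = 39.4195 per 100,000.
District 7: 0.2000×14.49 + 0.0700×26.67 + 0.0400×12.66 + 0.4800×16.53 + 0.1700×35.09 + 0.0400×13.89 = 19.7259 per 100,000.
Difference = 39.4195 − 19.7259 = 19.6936.

19.69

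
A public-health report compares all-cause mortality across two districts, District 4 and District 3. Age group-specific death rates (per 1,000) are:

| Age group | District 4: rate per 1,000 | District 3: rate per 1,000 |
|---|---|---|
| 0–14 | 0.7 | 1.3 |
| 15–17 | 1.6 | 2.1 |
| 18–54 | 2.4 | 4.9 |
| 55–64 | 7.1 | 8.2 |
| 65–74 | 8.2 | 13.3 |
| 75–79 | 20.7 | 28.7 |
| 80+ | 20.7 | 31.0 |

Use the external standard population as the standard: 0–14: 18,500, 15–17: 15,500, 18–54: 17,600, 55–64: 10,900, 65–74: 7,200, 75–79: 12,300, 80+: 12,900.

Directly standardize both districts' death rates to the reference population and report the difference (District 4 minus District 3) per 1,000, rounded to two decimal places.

-3.61

Standard total = 94,900; weights = 0.1949, 0.1633, 0.1855, 0.1149, 0.0759, 0.1296, 0.1359.
District 4: 0.1949×0.7 + 0.1633×1.6 + 0.1855×2.4 + 0.1149×7.1 + 0.0759×8.2 + 0.1296×20.7 + 0.1359×20.7 = 7.7772 per 1,000.
District 3: 0.1949×1.3 + 0.1633×2.1 + 0.1855×4.9 + 0.1149×8.2 + 0.0759×13.3 + 0.1296×28.7 + 0.1359×31.0 = 11.3898 per 1,000.
Difference = 7.7772 − 11.3898 = -3.6125.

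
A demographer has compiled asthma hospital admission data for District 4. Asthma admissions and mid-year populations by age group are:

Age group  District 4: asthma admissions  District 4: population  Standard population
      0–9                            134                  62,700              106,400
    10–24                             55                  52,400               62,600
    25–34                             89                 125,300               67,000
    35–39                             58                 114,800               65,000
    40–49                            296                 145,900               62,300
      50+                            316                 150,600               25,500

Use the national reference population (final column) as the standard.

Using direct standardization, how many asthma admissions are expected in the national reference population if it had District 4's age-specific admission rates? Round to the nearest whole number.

553

Age-specific rates per 10,000 for District 4: 21.37, 10.50, 7.10, 5.05, 20.29, 20.98.
Expected asthma admissions = Σ (standard pop × age-specific rate ÷ 10,000)
= 106,400×21.37/10,000 + 62,600×10.50/10,000 + 67,000×7.10/10,000 + 65,000×5.05/10,000 + 62,300×20.29/10,000 + 25,500×20.98/10,000
= 227.39 + 65.71 + 47.59 + 32.84 + 126.39 + 53.51 = 553.43.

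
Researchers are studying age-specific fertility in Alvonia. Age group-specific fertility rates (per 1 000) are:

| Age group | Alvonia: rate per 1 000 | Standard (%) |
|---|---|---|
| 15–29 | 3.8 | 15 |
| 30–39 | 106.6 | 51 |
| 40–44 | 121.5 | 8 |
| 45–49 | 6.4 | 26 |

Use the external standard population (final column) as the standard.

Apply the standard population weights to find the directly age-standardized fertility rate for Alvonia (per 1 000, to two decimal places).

66.32

Standard weights: 0.15, 0.51, 0.08, 0.26.
Standardized rate: 0.1500×3.8 + 0.5100×106.6 + 0.0800×121.5 + 0.2600×6.4 = 66.3200 per 1 000.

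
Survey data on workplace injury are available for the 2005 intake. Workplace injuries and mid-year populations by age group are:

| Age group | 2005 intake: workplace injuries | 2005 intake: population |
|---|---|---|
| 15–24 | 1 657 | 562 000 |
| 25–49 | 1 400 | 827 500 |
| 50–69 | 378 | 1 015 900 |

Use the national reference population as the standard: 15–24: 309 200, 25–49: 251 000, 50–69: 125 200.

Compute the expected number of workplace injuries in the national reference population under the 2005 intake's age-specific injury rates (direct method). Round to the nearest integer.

Age-specific rates per 10 000 for the 2005 intake: 29.48, 16.92, 3.72.
Expected workplace injuries = Σ (standard pop × age-specific rate ÷ 10 000)
= 309 200×29.48/10 000 + 251 000×16.92/10 000 + 125 200×3.72/10 000
= 911.64 + 424.65 + 46.58 = 1382.88.

1383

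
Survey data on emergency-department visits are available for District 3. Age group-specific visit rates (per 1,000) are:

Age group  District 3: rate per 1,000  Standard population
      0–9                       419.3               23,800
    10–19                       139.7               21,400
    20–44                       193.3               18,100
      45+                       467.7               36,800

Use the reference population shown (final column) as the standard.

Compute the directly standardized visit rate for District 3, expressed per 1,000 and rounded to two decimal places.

Standard total = 100,100; weights = 0.2378, 0.2138, 0.1808, 0.3676.
Standardized rate: 0.2378×419.3 + 0.2138×139.7 + 0.1808×193.3 + 0.3676×467.7 = 336.4536 per 1,000.

336.45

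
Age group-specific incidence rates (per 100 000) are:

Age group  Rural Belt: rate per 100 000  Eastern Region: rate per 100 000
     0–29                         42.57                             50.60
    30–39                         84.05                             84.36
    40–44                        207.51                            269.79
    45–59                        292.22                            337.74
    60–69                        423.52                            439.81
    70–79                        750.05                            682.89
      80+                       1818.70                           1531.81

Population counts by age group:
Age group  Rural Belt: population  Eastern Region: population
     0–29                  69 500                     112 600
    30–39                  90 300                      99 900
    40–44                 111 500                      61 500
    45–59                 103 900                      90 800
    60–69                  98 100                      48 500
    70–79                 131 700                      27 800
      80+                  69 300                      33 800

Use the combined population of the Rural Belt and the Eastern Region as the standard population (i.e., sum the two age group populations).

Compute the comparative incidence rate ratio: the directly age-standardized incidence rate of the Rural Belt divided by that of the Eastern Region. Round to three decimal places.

Combined standard total = 1 149 200; weights = 0.1585, 0.1655, 0.1505, 0.1694, 0.1276, 0.1388, 0.0897.
The Rural Belt: 0.1585×42.57 + 0.1655×84.05 + 0.1505×207.51 + 0.1694×292.22 + 0.1276×423.52 + 0.1388×750.05 + 0.0897×1818.70 = 422.6956 per 100 000.
The Eastern Region: 0.1585×50.60 + 0.1655×84.36 + 0.1505×269.79 + 0.1694×337.74 + 0.1276×439.81 + 0.1388×682.89 + 0.0897×1531.81 = 408.1256 per 100 000.
Ratio = 422.6956 ÷ 408.1256 = 1.03570.

1.036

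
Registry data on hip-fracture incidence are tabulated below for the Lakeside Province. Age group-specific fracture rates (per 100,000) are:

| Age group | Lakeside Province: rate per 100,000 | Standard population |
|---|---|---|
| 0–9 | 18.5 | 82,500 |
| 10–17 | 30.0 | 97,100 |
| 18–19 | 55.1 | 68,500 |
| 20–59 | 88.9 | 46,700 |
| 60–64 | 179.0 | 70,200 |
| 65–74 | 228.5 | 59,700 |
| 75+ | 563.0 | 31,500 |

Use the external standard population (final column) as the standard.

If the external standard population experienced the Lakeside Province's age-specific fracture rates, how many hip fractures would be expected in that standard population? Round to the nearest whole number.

Expected hip fractures = Σ (standard pop × age-specific rate ÷ 100,000)
= 82,500×18.5/100,000 + 97,100×30.0/100,000 + 68,500×55.1/100,000 + 46,700×88.9/100,000 + 70,200×179.0/100,000 + 59,700×228.5/100,000 + 31,500×563.0/100,000
= 15.26 + 29.13 + 37.74 + 41.52 + 125.66 + 136.41 + 177.34 = 563.07.

563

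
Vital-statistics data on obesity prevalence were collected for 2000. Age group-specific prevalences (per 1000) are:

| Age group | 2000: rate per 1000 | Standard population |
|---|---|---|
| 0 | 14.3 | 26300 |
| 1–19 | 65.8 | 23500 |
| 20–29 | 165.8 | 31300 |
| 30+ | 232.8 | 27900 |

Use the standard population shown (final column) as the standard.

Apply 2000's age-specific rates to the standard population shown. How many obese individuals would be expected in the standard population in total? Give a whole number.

Expected obese individuals = Σ (standard pop × age-specific rate ÷ 1000)
= 26300×14.3/1000 + 23500×65.8/1000 + 31300×165.8/1000 + 27900×232.8/1000
= 376.09 + 1546.30 + 5189.54 + 6495.12 = 13607.05.

13607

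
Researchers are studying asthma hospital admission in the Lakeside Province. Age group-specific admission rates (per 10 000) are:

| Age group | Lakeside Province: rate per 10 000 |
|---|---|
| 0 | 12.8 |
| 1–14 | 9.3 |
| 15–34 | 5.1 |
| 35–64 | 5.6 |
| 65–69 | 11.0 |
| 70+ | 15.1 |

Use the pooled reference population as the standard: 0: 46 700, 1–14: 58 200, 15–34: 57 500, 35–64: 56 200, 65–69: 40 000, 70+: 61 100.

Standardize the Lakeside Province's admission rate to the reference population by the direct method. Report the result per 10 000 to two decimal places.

9.73

Standard total = 319 700; weights = 0.1461, 0.1820, 0.1799, 0.1758, 0.1251, 0.1911.
Standardized rate: 0.1461×12.8 + 0.1820×9.3 + 0.1799×5.1 + 0.1758×5.6 + 0.1251×11.0 + 0.1911×15.1 = 9.7266 per 10 000.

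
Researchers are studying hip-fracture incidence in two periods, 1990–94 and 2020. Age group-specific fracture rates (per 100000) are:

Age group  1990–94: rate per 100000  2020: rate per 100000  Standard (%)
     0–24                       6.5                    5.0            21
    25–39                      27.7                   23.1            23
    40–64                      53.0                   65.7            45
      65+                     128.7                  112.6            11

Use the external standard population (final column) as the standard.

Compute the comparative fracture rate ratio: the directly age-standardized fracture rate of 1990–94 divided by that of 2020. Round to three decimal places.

0.947

Standard weights: 0.21, 0.23, 0.45, 0.11.
1990–94: 0.2100×6.5 + 0.2300×27.7 + 0.4500×53.0 + 0.1100×128.7 = 45.7430 per 100000.
2020: 0.2100×5.0 + 0.2300×23.1 + 0.4500×65.7 + 0.1100×112.6 = 48.3140 per 100000.
Ratio = 45.7430 ÷ 48.3140 = 0.94679.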